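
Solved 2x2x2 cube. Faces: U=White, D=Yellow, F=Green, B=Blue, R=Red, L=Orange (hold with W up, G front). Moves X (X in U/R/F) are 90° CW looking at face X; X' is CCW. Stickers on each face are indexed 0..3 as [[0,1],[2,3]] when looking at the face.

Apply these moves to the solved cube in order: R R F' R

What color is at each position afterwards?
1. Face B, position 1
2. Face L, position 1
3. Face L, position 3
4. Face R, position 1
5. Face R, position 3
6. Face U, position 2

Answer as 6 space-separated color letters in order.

Answer: B Y W W R R

Derivation:
After move 1 (R): R=RRRR U=WGWG F=GYGY D=YBYB B=WBWB
After move 2 (R): R=RRRR U=WYWY F=GBGB D=YWYW B=GBGB
After move 3 (F'): F=BBGG U=WYRR R=WRYR D=OOYW L=OYOW
After move 4 (R): R=YWRR U=WBRG F=BOGW D=OGYG B=RBYB
Query 1: B[1] = B
Query 2: L[1] = Y
Query 3: L[3] = W
Query 4: R[1] = W
Query 5: R[3] = R
Query 6: U[2] = R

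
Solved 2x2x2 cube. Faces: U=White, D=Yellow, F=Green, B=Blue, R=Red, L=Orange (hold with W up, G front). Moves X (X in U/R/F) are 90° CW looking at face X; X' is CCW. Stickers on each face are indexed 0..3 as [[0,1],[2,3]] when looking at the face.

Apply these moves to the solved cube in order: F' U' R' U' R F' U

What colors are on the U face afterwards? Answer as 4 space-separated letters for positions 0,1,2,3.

After move 1 (F'): F=GGGG U=WWRR R=YRYR D=OOYY L=OWOW
After move 2 (U'): U=WRWR F=OWGG R=GGYR B=YRBB L=BBOW
After move 3 (R'): R=GRGY U=WBWY F=ORGR D=OWYG B=YROB
After move 4 (U'): U=BYWW F=BBGR R=ORGY B=GROB L=YROW
After move 5 (R): R=GOYR U=BBWR F=BWGG D=OOYG B=WRYB
After move 6 (F'): F=WGBG U=BBGY R=OOOR D=RWYG L=YROW
After move 7 (U): U=GBYB F=OOBG R=WROR B=YRYB L=WGOW
Query: U face = GBYB

Answer: G B Y B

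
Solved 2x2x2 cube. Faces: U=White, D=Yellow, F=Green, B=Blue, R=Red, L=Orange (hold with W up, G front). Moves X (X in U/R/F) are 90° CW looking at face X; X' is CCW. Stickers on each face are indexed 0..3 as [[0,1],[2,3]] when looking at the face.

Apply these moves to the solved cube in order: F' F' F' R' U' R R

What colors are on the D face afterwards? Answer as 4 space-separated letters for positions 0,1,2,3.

After move 1 (F'): F=GGGG U=WWRR R=YRYR D=OOYY L=OWOW
After move 2 (F'): F=GGGG U=WWYY R=OROR D=WWYY L=OROR
After move 3 (F'): F=GGGG U=WWOO R=WRWR D=RRYY L=OYOY
After move 4 (R'): R=RRWW U=WBOB F=GWGO D=RGYG B=YBRB
After move 5 (U'): U=BBWO F=OYGO R=GWWW B=RRRB L=YBOY
After move 6 (R): R=WGWW U=BYWO F=OGGG D=RRYR B=ORBB
After move 7 (R): R=WWWG U=BGWG F=ORGR D=RBYO B=ORYB
Query: D face = RBYO

Answer: R B Y O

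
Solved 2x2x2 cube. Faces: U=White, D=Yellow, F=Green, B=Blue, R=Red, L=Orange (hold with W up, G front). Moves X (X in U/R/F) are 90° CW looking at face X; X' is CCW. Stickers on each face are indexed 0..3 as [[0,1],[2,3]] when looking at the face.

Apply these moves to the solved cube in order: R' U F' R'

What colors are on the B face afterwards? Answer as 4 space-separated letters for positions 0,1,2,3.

Answer: G O O B

Derivation:
After move 1 (R'): R=RRRR U=WBWB F=GWGW D=YGYG B=YBYB
After move 2 (U): U=WWBB F=RRGW R=YBRR B=OOYB L=GWOO
After move 3 (F'): F=RWRG U=WWYR R=GBYR D=WOYG L=GBOB
After move 4 (R'): R=BRGY U=WYYO F=RWRR D=WWYG B=GOOB
Query: B face = GOOB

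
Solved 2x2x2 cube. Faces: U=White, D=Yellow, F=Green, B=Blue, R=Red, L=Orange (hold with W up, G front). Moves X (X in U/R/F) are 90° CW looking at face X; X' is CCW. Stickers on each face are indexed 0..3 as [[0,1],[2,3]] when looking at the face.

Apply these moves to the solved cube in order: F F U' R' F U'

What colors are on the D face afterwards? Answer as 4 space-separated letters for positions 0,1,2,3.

Answer: G G Y G

Derivation:
After move 1 (F): F=GGGG U=WWOO R=WRWR D=RRYY L=OYOY
After move 2 (F): F=GGGG U=WWYY R=OROR D=WWYY L=OROR
After move 3 (U'): U=WYWY F=ORGG R=GGOR B=ORBB L=BBOR
After move 4 (R'): R=GRGO U=WBWO F=OYGY D=WRYG B=YRWB
After move 5 (F): F=GOYY U=WBRB R=WROO D=GGYG L=BWOR
After move 6 (U'): U=BBWR F=BWYY R=GOOO B=WRWB L=YROR
Query: D face = GGYG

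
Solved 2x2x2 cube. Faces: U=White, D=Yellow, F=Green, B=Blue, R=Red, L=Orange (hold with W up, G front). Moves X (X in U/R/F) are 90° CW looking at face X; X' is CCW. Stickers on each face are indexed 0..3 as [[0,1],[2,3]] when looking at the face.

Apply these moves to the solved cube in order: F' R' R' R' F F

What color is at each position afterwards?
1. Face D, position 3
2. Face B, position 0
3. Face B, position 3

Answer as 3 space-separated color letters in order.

Answer: B R B

Derivation:
After move 1 (F'): F=GGGG U=WWRR R=YRYR D=OOYY L=OWOW
After move 2 (R'): R=RRYY U=WBRB F=GWGR D=OGYG B=YBOB
After move 3 (R'): R=RYRY U=WORY F=GBGB D=OWYR B=GBGB
After move 4 (R'): R=YYRR U=WGRG F=GOGY D=OBYB B=RBWB
After move 5 (F): F=GGYO U=WGWW R=RYGR D=RYYB L=OOOB
After move 6 (F): F=YGOG U=WGBO R=WYWR D=GRYB L=OROY
Query 1: D[3] = B
Query 2: B[0] = R
Query 3: B[3] = B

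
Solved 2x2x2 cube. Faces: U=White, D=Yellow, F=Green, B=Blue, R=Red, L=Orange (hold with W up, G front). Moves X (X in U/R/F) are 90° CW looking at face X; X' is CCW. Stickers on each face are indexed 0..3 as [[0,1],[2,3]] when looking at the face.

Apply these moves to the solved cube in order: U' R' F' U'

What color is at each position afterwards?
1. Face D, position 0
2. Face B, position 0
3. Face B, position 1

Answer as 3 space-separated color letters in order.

After move 1 (U'): U=WWWW F=OOGG R=GGRR B=RRBB L=BBOO
After move 2 (R'): R=GRGR U=WBWR F=OWGW D=YOYG B=YRYB
After move 3 (F'): F=WWOG U=WBGG R=ORYR D=BOYG L=BROW
After move 4 (U'): U=BGWG F=BROG R=WWYR B=ORYB L=YROW
Query 1: D[0] = B
Query 2: B[0] = O
Query 3: B[1] = R

Answer: B O R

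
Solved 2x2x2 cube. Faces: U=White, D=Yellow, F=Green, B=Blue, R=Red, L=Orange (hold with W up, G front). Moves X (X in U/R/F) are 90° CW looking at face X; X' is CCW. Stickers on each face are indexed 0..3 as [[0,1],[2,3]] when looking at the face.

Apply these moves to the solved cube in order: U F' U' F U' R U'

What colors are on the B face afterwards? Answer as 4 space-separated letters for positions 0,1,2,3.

After move 1 (U): U=WWWW F=RRGG R=BBRR B=OOBB L=GGOO
After move 2 (F'): F=RGRG U=WWBR R=YBYR D=GOYY L=GWOW
After move 3 (U'): U=WRWB F=GWRG R=RGYR B=YBBB L=OOOW
After move 4 (F): F=RGGW U=WRWO R=WGBR D=YRYY L=OGOO
After move 5 (U'): U=ROWW F=OGGW R=RGBR B=WGBB L=YBOO
After move 6 (R): R=BRRG U=RGWW F=ORGY D=YBYW B=WGOB
After move 7 (U'): U=GWRW F=YBGY R=ORRG B=BROB L=WGOO
Query: B face = BROB

Answer: B R O B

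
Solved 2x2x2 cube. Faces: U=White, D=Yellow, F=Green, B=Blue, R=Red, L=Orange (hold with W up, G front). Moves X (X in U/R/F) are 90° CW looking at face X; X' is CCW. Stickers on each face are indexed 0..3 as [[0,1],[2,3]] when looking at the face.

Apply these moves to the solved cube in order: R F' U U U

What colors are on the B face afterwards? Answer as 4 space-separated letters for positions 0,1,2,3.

After move 1 (R): R=RRRR U=WGWG F=GYGY D=YBYB B=WBWB
After move 2 (F'): F=YYGG U=WGRR R=BRYR D=OOYB L=OGOW
After move 3 (U): U=RWRG F=BRGG R=WBYR B=OGWB L=YYOW
After move 4 (U): U=RRGW F=WBGG R=OGYR B=YYWB L=BROW
After move 5 (U): U=GRWR F=OGGG R=YYYR B=BRWB L=WBOW
Query: B face = BRWB

Answer: B R W B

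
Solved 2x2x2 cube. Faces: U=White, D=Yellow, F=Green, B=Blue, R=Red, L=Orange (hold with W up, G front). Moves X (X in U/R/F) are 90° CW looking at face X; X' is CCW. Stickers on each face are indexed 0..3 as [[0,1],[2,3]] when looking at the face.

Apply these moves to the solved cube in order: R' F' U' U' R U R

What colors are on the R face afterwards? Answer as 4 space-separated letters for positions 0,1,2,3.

After move 1 (R'): R=RRRR U=WBWB F=GWGW D=YGYG B=YBYB
After move 2 (F'): F=WWGG U=WBRR R=GRYR D=OOYG L=OBOW
After move 3 (U'): U=BRWR F=OBGG R=WWYR B=GRYB L=YBOW
After move 4 (U'): U=RRBW F=YBGG R=OBYR B=WWYB L=GROW
After move 5 (R): R=YORB U=RBBG F=YOGG D=OYYW B=WWRB
After move 6 (U): U=BRGB F=YOGG R=WWRB B=GRRB L=YOOW
After move 7 (R): R=RWBW U=BOGG F=YYGW D=ORYG B=BRRB
Query: R face = RWBW

Answer: R W B W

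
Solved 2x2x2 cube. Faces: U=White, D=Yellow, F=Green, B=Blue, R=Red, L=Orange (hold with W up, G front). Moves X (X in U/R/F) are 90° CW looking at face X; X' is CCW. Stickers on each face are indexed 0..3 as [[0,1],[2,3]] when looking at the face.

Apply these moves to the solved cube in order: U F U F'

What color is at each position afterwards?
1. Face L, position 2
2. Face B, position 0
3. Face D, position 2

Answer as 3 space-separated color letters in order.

Answer: O G Y

Derivation:
After move 1 (U): U=WWWW F=RRGG R=BBRR B=OOBB L=GGOO
After move 2 (F): F=GRGR U=WWOG R=WBWR D=RBYY L=GYOY
After move 3 (U): U=OWGW F=WBGR R=OOWR B=GYBB L=GROY
After move 4 (F'): F=BRWG U=OWOW R=BORR D=RYYY L=GWOG
Query 1: L[2] = O
Query 2: B[0] = G
Query 3: D[2] = Y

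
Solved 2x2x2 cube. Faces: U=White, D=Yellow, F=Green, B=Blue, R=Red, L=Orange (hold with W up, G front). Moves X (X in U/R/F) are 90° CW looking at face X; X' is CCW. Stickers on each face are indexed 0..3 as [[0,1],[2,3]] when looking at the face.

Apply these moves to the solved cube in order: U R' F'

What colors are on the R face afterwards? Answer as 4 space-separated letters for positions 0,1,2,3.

After move 1 (U): U=WWWW F=RRGG R=BBRR B=OOBB L=GGOO
After move 2 (R'): R=BRBR U=WBWO F=RWGW D=YRYG B=YOYB
After move 3 (F'): F=WWRG U=WBBB R=RRYR D=GOYG L=GOOW
Query: R face = RRYR

Answer: R R Y R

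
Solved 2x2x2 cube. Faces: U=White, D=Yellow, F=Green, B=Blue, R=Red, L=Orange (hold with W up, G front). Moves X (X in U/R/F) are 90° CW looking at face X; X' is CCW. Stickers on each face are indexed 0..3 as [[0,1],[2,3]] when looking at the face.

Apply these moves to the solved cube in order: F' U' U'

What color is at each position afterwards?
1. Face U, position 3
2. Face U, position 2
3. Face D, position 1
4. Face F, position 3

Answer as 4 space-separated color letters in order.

After move 1 (F'): F=GGGG U=WWRR R=YRYR D=OOYY L=OWOW
After move 2 (U'): U=WRWR F=OWGG R=GGYR B=YRBB L=BBOW
After move 3 (U'): U=RRWW F=BBGG R=OWYR B=GGBB L=YROW
Query 1: U[3] = W
Query 2: U[2] = W
Query 3: D[1] = O
Query 4: F[3] = G

Answer: W W O G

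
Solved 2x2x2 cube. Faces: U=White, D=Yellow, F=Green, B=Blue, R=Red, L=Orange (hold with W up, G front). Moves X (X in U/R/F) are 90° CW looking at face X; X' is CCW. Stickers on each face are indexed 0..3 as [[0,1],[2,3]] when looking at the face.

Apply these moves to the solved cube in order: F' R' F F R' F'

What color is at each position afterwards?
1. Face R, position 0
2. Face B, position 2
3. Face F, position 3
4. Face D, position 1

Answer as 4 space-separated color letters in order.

Answer: G R W R

Derivation:
After move 1 (F'): F=GGGG U=WWRR R=YRYR D=OOYY L=OWOW
After move 2 (R'): R=RRYY U=WBRB F=GWGR D=OGYG B=YBOB
After move 3 (F): F=GGRW U=WBWW R=RRBY D=YRYG L=OOOG
After move 4 (F): F=RGWG U=WBGO R=WRWY D=BRYG L=OYOR
After move 5 (R'): R=RYWW U=WOGY F=RBWO D=BGYG B=GBRB
After move 6 (F'): F=BORW U=WORW R=GYBW D=YRYG L=OYOG
Query 1: R[0] = G
Query 2: B[2] = R
Query 3: F[3] = W
Query 4: D[1] = R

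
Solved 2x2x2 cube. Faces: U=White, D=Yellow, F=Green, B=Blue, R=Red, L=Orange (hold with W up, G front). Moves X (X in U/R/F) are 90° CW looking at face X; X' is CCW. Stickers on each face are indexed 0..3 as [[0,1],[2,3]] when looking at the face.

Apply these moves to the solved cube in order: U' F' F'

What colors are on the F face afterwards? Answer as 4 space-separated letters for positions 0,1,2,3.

After move 1 (U'): U=WWWW F=OOGG R=GGRR B=RRBB L=BBOO
After move 2 (F'): F=OGOG U=WWGR R=YGYR D=BOYY L=BWOW
After move 3 (F'): F=GGOO U=WWYY R=OGBR D=WWYY L=BROG
Query: F face = GGOO

Answer: G G O O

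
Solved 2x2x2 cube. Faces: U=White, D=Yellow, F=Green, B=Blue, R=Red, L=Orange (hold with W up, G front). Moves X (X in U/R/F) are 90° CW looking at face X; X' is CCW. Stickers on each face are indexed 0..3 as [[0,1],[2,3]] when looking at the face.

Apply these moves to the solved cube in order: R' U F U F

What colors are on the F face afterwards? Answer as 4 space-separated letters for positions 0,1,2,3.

Answer: W B R B

Derivation:
After move 1 (R'): R=RRRR U=WBWB F=GWGW D=YGYG B=YBYB
After move 2 (U): U=WWBB F=RRGW R=YBRR B=OOYB L=GWOO
After move 3 (F): F=GRWR U=WWOW R=BBBR D=RYYG L=GYOG
After move 4 (U): U=OWWW F=BBWR R=OOBR B=GYYB L=GROG
After move 5 (F): F=WBRB U=OWGR R=WOWR D=BOYG L=GROY
Query: F face = WBRB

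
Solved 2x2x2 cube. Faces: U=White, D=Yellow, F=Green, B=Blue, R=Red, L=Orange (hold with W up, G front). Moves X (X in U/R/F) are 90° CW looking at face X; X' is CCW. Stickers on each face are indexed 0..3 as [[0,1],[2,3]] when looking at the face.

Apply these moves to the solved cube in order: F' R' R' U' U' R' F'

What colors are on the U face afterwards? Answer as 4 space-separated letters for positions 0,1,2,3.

After move 1 (F'): F=GGGG U=WWRR R=YRYR D=OOYY L=OWOW
After move 2 (R'): R=RRYY U=WBRB F=GWGR D=OGYG B=YBOB
After move 3 (R'): R=RYRY U=WORY F=GBGB D=OWYR B=GBGB
After move 4 (U'): U=OYWR F=OWGB R=GBRY B=RYGB L=GBOW
After move 5 (U'): U=YROW F=GBGB R=OWRY B=GBGB L=RYOW
After move 6 (R'): R=WYOR U=YGOG F=GRGW D=OBYB B=RBWB
After move 7 (F'): F=RWGG U=YGWO R=BYOR D=YWYB L=RGOO
Query: U face = YGWO

Answer: Y G W O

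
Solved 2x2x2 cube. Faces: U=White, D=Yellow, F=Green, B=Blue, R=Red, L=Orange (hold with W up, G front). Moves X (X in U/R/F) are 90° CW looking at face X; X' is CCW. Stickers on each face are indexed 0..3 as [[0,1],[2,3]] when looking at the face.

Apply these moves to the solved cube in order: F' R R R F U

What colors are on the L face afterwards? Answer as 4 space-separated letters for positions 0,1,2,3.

Answer: G G O G

Derivation:
After move 1 (F'): F=GGGG U=WWRR R=YRYR D=OOYY L=OWOW
After move 2 (R): R=YYRR U=WGRG F=GOGY D=OBYB B=RBWB
After move 3 (R): R=RYRY U=WORY F=GBGB D=OWYR B=GBGB
After move 4 (R): R=RRYY U=WBRB F=GWGR D=OGYG B=YBOB
After move 5 (F): F=GGRW U=WBWW R=RRBY D=YRYG L=OOOG
After move 6 (U): U=WWWB F=RRRW R=YBBY B=OOOB L=GGOG
Query: L face = GGOG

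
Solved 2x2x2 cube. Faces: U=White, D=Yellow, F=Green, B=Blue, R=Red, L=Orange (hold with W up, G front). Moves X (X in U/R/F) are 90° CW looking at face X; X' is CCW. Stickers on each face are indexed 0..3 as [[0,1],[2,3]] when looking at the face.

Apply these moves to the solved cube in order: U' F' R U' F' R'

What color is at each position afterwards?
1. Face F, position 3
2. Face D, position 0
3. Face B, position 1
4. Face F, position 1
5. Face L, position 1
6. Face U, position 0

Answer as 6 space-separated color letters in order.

Answer: R R Y G G G

Derivation:
After move 1 (U'): U=WWWW F=OOGG R=GGRR B=RRBB L=BBOO
After move 2 (F'): F=OGOG U=WWGR R=YGYR D=BOYY L=BWOW
After move 3 (R): R=YYRG U=WGGG F=OOOY D=BBYR B=RRWB
After move 4 (U'): U=GGWG F=BWOY R=OORG B=YYWB L=RROW
After move 5 (F'): F=WYBO U=GGOR R=BOBG D=RWYR L=RGOW
After move 6 (R'): R=OGBB U=GWOY F=WGBR D=RYYO B=RYWB
Query 1: F[3] = R
Query 2: D[0] = R
Query 3: B[1] = Y
Query 4: F[1] = G
Query 5: L[1] = G
Query 6: U[0] = G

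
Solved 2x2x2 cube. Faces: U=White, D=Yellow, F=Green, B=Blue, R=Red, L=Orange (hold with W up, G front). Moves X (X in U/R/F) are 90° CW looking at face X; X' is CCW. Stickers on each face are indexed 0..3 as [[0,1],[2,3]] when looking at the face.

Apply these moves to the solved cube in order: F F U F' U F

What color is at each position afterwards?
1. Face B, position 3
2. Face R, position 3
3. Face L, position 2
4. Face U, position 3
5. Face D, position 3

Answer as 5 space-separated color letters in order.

After move 1 (F): F=GGGG U=WWOO R=WRWR D=RRYY L=OYOY
After move 2 (F): F=GGGG U=WWYY R=OROR D=WWYY L=OROR
After move 3 (U): U=YWYW F=ORGG R=BBOR B=ORBB L=GGOR
After move 4 (F'): F=RGOG U=YWBO R=WBWR D=GRYY L=GWOY
After move 5 (U): U=BYOW F=WBOG R=ORWR B=GWBB L=RGOY
After move 6 (F): F=OWGB U=BYYG R=ORWR D=WOYY L=RGOR
Query 1: B[3] = B
Query 2: R[3] = R
Query 3: L[2] = O
Query 4: U[3] = G
Query 5: D[3] = Y

Answer: B R O G Y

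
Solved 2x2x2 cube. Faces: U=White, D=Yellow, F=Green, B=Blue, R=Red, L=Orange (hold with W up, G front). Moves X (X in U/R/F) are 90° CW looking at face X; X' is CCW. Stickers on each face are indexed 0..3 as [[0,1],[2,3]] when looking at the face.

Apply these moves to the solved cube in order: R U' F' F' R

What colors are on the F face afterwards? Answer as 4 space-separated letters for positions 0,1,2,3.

After move 1 (R): R=RRRR U=WGWG F=GYGY D=YBYB B=WBWB
After move 2 (U'): U=GGWW F=OOGY R=GYRR B=RRWB L=WBOO
After move 3 (F'): F=OYOG U=GGGR R=BYYR D=BOYB L=WWOW
After move 4 (F'): F=YGOO U=GGBY R=OYBR D=WWYB L=WROG
After move 5 (R): R=BORY U=GGBO F=YWOB D=WWYR B=YRGB
Query: F face = YWOB

Answer: Y W O B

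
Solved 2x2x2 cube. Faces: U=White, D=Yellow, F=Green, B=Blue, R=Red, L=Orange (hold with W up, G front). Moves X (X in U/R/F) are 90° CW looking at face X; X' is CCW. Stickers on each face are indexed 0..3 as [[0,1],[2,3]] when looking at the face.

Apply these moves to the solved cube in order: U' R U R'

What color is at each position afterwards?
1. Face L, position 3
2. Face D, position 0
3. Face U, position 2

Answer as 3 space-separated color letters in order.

After move 1 (U'): U=WWWW F=OOGG R=GGRR B=RRBB L=BBOO
After move 2 (R): R=RGRG U=WOWG F=OYGY D=YBYR B=WRWB
After move 3 (U): U=WWGO F=RGGY R=WRRG B=BBWB L=OYOO
After move 4 (R'): R=RGWR U=WWGB F=RWGO D=YGYY B=RBBB
Query 1: L[3] = O
Query 2: D[0] = Y
Query 3: U[2] = G

Answer: O Y G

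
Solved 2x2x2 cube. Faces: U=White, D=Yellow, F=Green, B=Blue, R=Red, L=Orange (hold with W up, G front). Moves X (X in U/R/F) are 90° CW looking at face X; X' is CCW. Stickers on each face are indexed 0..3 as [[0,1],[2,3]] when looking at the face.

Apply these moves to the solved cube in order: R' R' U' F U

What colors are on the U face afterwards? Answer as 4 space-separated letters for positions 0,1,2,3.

Answer: O Y B Y

Derivation:
After move 1 (R'): R=RRRR U=WBWB F=GWGW D=YGYG B=YBYB
After move 2 (R'): R=RRRR U=WYWY F=GBGB D=YWYW B=GBGB
After move 3 (U'): U=YYWW F=OOGB R=GBRR B=RRGB L=GBOO
After move 4 (F): F=GOBO U=YYOB R=WBWR D=RGYW L=GYOW
After move 5 (U): U=OYBY F=WBBO R=RRWR B=GYGB L=GOOW
Query: U face = OYBY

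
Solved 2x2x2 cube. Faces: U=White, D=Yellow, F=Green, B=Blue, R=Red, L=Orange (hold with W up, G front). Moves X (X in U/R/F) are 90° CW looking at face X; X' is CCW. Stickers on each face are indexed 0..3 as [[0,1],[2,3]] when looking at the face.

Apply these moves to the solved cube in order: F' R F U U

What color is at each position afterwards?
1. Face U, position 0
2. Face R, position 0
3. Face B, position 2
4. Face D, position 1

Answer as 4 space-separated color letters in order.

Answer: W O W Y

Derivation:
After move 1 (F'): F=GGGG U=WWRR R=YRYR D=OOYY L=OWOW
After move 2 (R): R=YYRR U=WGRG F=GOGY D=OBYB B=RBWB
After move 3 (F): F=GGYO U=WGWW R=RYGR D=RYYB L=OOOB
After move 4 (U): U=WWWG F=RYYO R=RBGR B=OOWB L=GGOB
After move 5 (U): U=WWGW F=RBYO R=OOGR B=GGWB L=RYOB
Query 1: U[0] = W
Query 2: R[0] = O
Query 3: B[2] = W
Query 4: D[1] = Y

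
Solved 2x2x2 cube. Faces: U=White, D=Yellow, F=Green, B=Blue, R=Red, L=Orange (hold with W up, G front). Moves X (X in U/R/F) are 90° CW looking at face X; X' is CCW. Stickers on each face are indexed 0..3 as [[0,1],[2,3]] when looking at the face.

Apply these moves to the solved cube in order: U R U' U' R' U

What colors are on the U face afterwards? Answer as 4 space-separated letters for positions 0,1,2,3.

Answer: R G R W

Derivation:
After move 1 (U): U=WWWW F=RRGG R=BBRR B=OOBB L=GGOO
After move 2 (R): R=RBRB U=WRWG F=RYGY D=YBYO B=WOWB
After move 3 (U'): U=RGWW F=GGGY R=RYRB B=RBWB L=WOOO
After move 4 (U'): U=GWRW F=WOGY R=GGRB B=RYWB L=RBOO
After move 5 (R'): R=GBGR U=GWRR F=WWGW D=YOYY B=OYBB
After move 6 (U): U=RGRW F=GBGW R=OYGR B=RBBB L=WWOO
Query: U face = RGRW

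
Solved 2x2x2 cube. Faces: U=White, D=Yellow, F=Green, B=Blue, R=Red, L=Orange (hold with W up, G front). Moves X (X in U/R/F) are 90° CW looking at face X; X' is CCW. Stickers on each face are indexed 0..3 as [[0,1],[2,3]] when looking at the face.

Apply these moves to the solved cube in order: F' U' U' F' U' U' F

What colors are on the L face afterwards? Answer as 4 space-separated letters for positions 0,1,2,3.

Answer: O R O W

Derivation:
After move 1 (F'): F=GGGG U=WWRR R=YRYR D=OOYY L=OWOW
After move 2 (U'): U=WRWR F=OWGG R=GGYR B=YRBB L=BBOW
After move 3 (U'): U=RRWW F=BBGG R=OWYR B=GGBB L=YROW
After move 4 (F'): F=BGBG U=RROY R=OWOR D=RWYY L=YWOW
After move 5 (U'): U=RYRO F=YWBG R=BGOR B=OWBB L=GGOW
After move 6 (U'): U=YORR F=GGBG R=YWOR B=BGBB L=OWOW
After move 7 (F): F=BGGG U=YOWW R=RWRR D=OYYY L=OROW
Query: L face = OROW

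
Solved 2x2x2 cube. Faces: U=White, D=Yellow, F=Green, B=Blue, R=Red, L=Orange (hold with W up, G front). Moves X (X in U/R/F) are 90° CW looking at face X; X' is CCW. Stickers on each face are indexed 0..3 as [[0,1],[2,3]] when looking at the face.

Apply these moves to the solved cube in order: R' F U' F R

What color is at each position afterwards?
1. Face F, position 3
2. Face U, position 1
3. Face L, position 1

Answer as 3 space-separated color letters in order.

Answer: G O R

Derivation:
After move 1 (R'): R=RRRR U=WBWB F=GWGW D=YGYG B=YBYB
After move 2 (F): F=GGWW U=WBOO R=WRBR D=RRYG L=OYOG
After move 3 (U'): U=BOWO F=OYWW R=GGBR B=WRYB L=YBOG
After move 4 (F): F=WOWY U=BOGB R=WGOR D=BGYG L=YROR
After move 5 (R): R=OWRG U=BOGY F=WGWG D=BYYW B=BROB
Query 1: F[3] = G
Query 2: U[1] = O
Query 3: L[1] = R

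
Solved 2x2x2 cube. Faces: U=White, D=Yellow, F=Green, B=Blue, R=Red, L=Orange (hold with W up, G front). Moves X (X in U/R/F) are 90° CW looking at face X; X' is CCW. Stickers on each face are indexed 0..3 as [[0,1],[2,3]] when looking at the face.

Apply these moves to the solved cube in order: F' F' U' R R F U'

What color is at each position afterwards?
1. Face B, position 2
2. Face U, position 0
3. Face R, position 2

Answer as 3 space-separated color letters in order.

After move 1 (F'): F=GGGG U=WWRR R=YRYR D=OOYY L=OWOW
After move 2 (F'): F=GGGG U=WWYY R=OROR D=WWYY L=OROR
After move 3 (U'): U=WYWY F=ORGG R=GGOR B=ORBB L=BBOR
After move 4 (R): R=OGRG U=WRWG F=OWGY D=WBYO B=YRYB
After move 5 (R): R=ROGG U=WWWY F=OBGO D=WYYY B=GRRB
After move 6 (F): F=GOOB U=WWRB R=WOYG D=GRYY L=BWOY
After move 7 (U'): U=WBWR F=BWOB R=GOYG B=WORB L=GROY
Query 1: B[2] = R
Query 2: U[0] = W
Query 3: R[2] = Y

Answer: R W Y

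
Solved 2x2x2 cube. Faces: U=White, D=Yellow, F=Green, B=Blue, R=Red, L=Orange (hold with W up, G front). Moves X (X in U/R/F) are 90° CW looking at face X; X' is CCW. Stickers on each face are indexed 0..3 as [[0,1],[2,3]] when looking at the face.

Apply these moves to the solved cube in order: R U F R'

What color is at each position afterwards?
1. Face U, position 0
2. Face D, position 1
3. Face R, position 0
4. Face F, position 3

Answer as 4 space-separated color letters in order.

Answer: W R B Y

Derivation:
After move 1 (R): R=RRRR U=WGWG F=GYGY D=YBYB B=WBWB
After move 2 (U): U=WWGG F=RRGY R=WBRR B=OOWB L=GYOO
After move 3 (F): F=GRYR U=WWOY R=GBGR D=RWYB L=GYOB
After move 4 (R'): R=BRGG U=WWOO F=GWYY D=RRYR B=BOWB
Query 1: U[0] = W
Query 2: D[1] = R
Query 3: R[0] = B
Query 4: F[3] = Y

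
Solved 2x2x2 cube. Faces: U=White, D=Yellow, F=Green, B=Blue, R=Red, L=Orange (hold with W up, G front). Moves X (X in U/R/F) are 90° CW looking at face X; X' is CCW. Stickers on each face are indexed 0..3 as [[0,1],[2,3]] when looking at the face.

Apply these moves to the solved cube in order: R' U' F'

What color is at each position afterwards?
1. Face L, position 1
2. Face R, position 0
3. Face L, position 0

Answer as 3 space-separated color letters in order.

Answer: W G Y

Derivation:
After move 1 (R'): R=RRRR U=WBWB F=GWGW D=YGYG B=YBYB
After move 2 (U'): U=BBWW F=OOGW R=GWRR B=RRYB L=YBOO
After move 3 (F'): F=OWOG U=BBGR R=GWYR D=BOYG L=YWOW
Query 1: L[1] = W
Query 2: R[0] = G
Query 3: L[0] = Y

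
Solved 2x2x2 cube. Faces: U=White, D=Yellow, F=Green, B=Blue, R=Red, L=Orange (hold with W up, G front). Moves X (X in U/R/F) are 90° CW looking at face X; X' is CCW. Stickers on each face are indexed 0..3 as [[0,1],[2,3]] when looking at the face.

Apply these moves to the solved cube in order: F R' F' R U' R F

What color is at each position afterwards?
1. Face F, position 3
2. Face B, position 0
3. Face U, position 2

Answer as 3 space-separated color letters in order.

After move 1 (F): F=GGGG U=WWOO R=WRWR D=RRYY L=OYOY
After move 2 (R'): R=RRWW U=WBOB F=GWGO D=RGYG B=YBRB
After move 3 (F'): F=WOGG U=WBRW R=GRRW D=YYYG L=OBOO
After move 4 (R): R=RGWR U=WORG F=WYGG D=YRYY B=WBBB
After move 5 (U'): U=OGWR F=OBGG R=WYWR B=RGBB L=WBOO
After move 6 (R): R=WWRY U=OBWG F=ORGY D=YBYR B=RGGB
After move 7 (F): F=GOYR U=OBOB R=WWGY D=RWYR L=WYOB
Query 1: F[3] = R
Query 2: B[0] = R
Query 3: U[2] = O

Answer: R R O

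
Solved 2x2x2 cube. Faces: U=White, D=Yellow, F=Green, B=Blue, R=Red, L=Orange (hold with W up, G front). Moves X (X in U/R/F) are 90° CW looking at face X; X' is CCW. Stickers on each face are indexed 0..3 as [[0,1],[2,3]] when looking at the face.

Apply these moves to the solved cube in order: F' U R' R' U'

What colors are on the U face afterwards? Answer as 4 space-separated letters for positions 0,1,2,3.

After move 1 (F'): F=GGGG U=WWRR R=YRYR D=OOYY L=OWOW
After move 2 (U): U=RWRW F=YRGG R=BBYR B=OWBB L=GGOW
After move 3 (R'): R=BRBY U=RBRO F=YWGW D=ORYG B=YWOB
After move 4 (R'): R=RYBB U=RORY F=YBGO D=OWYW B=GWRB
After move 5 (U'): U=OYRR F=GGGO R=YBBB B=RYRB L=GWOW
Query: U face = OYRR

Answer: O Y R R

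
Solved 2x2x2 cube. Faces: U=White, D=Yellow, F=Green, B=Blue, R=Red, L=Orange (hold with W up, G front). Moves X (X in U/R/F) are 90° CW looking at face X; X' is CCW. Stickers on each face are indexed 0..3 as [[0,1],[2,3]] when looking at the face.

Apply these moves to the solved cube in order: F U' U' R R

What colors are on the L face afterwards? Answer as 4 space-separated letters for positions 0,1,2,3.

Answer: W R O Y

Derivation:
After move 1 (F): F=GGGG U=WWOO R=WRWR D=RRYY L=OYOY
After move 2 (U'): U=WOWO F=OYGG R=GGWR B=WRBB L=BBOY
After move 3 (U'): U=OOWW F=BBGG R=OYWR B=GGBB L=WROY
After move 4 (R): R=WORY U=OBWG F=BRGY D=RBYG B=WGOB
After move 5 (R): R=RWYO U=ORWY F=BBGG D=ROYW B=GGBB
Query: L face = WROY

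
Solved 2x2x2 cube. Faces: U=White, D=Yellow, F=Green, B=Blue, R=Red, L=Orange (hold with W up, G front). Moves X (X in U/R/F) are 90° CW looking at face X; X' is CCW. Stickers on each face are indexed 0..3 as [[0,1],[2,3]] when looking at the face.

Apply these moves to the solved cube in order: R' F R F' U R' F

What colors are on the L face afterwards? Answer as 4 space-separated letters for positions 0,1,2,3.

Answer: R Y O W

Derivation:
After move 1 (R'): R=RRRR U=WBWB F=GWGW D=YGYG B=YBYB
After move 2 (F): F=GGWW U=WBOO R=WRBR D=RRYG L=OYOG
After move 3 (R): R=BWRR U=WGOW F=GRWG D=RYYY B=OBBB
After move 4 (F'): F=RGGW U=WGBR R=YWRR D=YGYY L=OWOO
After move 5 (U): U=BWRG F=YWGW R=OBRR B=OWBB L=RGOO
After move 6 (R'): R=BROR U=BBRO F=YWGG D=YWYW B=YWGB
After move 7 (F): F=GYGW U=BBOG R=RROR D=OBYW L=RYOW
Query: L face = RYOW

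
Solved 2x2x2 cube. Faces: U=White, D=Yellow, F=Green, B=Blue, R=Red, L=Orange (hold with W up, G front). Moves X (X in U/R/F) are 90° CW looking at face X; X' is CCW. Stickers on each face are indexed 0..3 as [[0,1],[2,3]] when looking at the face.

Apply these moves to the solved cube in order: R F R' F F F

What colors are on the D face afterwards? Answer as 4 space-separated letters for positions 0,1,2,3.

After move 1 (R): R=RRRR U=WGWG F=GYGY D=YBYB B=WBWB
After move 2 (F): F=GGYY U=WGOO R=WRGR D=RRYB L=OYOB
After move 3 (R'): R=RRWG U=WWOW F=GGYO D=RGYY B=BBRB
After move 4 (F): F=YGOG U=WWBY R=ORWG D=WRYY L=OROG
After move 5 (F): F=OYGG U=WWGR R=BRYG D=WOYY L=OWOR
After move 6 (F): F=GOGY U=WWRW R=GRRG D=YBYY L=OWOO
Query: D face = YBYY

Answer: Y B Y Y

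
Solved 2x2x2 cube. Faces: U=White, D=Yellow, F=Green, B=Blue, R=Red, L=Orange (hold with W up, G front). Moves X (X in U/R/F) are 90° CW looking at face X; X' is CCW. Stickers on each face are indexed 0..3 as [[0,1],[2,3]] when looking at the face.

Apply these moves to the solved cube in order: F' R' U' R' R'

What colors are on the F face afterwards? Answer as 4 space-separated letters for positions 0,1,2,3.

Answer: O O G R

Derivation:
After move 1 (F'): F=GGGG U=WWRR R=YRYR D=OOYY L=OWOW
After move 2 (R'): R=RRYY U=WBRB F=GWGR D=OGYG B=YBOB
After move 3 (U'): U=BBWR F=OWGR R=GWYY B=RROB L=YBOW
After move 4 (R'): R=WYGY U=BOWR F=OBGR D=OWYR B=GRGB
After move 5 (R'): R=YYWG U=BGWG F=OOGR D=OBYR B=RRWB
Query: F face = OOGR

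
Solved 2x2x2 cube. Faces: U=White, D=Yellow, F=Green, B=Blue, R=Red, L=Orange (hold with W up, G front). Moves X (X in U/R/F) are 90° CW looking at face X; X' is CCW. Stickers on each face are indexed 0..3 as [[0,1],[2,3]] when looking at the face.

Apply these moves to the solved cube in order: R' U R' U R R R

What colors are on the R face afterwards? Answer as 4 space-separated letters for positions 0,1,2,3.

Answer: O R G Y

Derivation:
After move 1 (R'): R=RRRR U=WBWB F=GWGW D=YGYG B=YBYB
After move 2 (U): U=WWBB F=RRGW R=YBRR B=OOYB L=GWOO
After move 3 (R'): R=BRYR U=WYBO F=RWGB D=YRYW B=GOGB
After move 4 (U): U=BWOY F=BRGB R=GOYR B=GWGB L=RWOO
After move 5 (R): R=YGRO U=BROB F=BRGW D=YGYG B=YWWB
After move 6 (R): R=RYOG U=BROW F=BGGG D=YWYY B=BWRB
After move 7 (R): R=ORGY U=BGOG F=BWGY D=YRYB B=WWRB
Query: R face = ORGY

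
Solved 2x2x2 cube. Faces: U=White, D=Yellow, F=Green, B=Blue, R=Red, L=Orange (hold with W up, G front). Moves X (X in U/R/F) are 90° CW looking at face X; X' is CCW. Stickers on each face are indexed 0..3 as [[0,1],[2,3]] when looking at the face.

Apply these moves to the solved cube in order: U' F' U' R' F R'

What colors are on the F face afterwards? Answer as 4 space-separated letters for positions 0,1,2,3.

Answer: O B G R

Derivation:
After move 1 (U'): U=WWWW F=OOGG R=GGRR B=RRBB L=BBOO
After move 2 (F'): F=OGOG U=WWGR R=YGYR D=BOYY L=BWOW
After move 3 (U'): U=WRWG F=BWOG R=OGYR B=YGBB L=RROW
After move 4 (R'): R=GROY U=WBWY F=BROG D=BWYG B=YGOB
After move 5 (F): F=OBGR U=WBWR R=WRYY D=OGYG L=RBOW
After move 6 (R'): R=RYWY U=WOWY F=OBGR D=OBYR B=GGGB
Query: F face = OBGR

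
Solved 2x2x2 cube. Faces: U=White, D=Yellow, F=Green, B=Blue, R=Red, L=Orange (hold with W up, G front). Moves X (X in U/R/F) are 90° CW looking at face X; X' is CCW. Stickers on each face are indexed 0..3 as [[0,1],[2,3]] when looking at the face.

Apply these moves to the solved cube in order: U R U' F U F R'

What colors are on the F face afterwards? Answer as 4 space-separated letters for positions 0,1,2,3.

After move 1 (U): U=WWWW F=RRGG R=BBRR B=OOBB L=GGOO
After move 2 (R): R=RBRB U=WRWG F=RYGY D=YBYO B=WOWB
After move 3 (U'): U=RGWW F=GGGY R=RYRB B=RBWB L=WOOO
After move 4 (F): F=GGYG U=RGOO R=WYWB D=RRYO L=WYOB
After move 5 (U): U=OROG F=WYYG R=RBWB B=WYWB L=GGOB
After move 6 (F): F=YWGY U=ORBG R=OBGB D=WRYO L=GROR
After move 7 (R'): R=BBOG U=OWBW F=YRGG D=WWYY B=OYRB
Query: F face = YRGG

Answer: Y R G G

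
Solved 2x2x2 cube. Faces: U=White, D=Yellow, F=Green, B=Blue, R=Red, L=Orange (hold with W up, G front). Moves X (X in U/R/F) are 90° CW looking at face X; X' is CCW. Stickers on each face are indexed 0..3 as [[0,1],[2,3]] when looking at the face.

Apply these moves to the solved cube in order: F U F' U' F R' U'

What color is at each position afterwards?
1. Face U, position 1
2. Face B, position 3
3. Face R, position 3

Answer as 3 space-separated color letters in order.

Answer: R B B

Derivation:
After move 1 (F): F=GGGG U=WWOO R=WRWR D=RRYY L=OYOY
After move 2 (U): U=OWOW F=WRGG R=BBWR B=OYBB L=GGOY
After move 3 (F'): F=RGWG U=OWBW R=RBRR D=GYYY L=GWOO
After move 4 (U'): U=WWOB F=GWWG R=RGRR B=RBBB L=OYOO
After move 5 (F): F=WGGW U=WWOY R=OGBR D=RRYY L=OGOY
After move 6 (R'): R=GROB U=WBOR F=WWGY D=RGYW B=YBRB
After move 7 (U'): U=BRWO F=OGGY R=WWOB B=GRRB L=YBOY
Query 1: U[1] = R
Query 2: B[3] = B
Query 3: R[3] = B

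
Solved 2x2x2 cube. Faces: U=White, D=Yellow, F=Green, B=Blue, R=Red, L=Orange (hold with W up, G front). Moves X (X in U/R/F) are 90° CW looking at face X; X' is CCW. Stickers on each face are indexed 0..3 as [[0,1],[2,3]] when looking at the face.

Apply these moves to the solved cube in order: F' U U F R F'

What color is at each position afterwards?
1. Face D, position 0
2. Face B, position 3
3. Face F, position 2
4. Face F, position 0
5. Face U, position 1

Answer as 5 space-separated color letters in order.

After move 1 (F'): F=GGGG U=WWRR R=YRYR D=OOYY L=OWOW
After move 2 (U): U=RWRW F=YRGG R=BBYR B=OWBB L=GGOW
After move 3 (U): U=RRWW F=BBGG R=OWYR B=GGBB L=YROW
After move 4 (F): F=GBGB U=RRWR R=WWWR D=YOYY L=YOOO
After move 5 (R): R=WWRW U=RBWB F=GOGY D=YBYG B=RGRB
After move 6 (F'): F=OYGG U=RBWR R=BWYW D=OOYG L=YBOW
Query 1: D[0] = O
Query 2: B[3] = B
Query 3: F[2] = G
Query 4: F[0] = O
Query 5: U[1] = B

Answer: O B G O B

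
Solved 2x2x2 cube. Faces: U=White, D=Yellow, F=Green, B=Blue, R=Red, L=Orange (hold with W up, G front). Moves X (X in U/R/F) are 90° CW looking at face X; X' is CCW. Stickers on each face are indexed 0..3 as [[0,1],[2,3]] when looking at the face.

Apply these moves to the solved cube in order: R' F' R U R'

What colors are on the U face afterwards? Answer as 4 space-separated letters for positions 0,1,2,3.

After move 1 (R'): R=RRRR U=WBWB F=GWGW D=YGYG B=YBYB
After move 2 (F'): F=WWGG U=WBRR R=GRYR D=OOYG L=OBOW
After move 3 (R): R=YGRR U=WWRG F=WOGG D=OYYY B=RBBB
After move 4 (U): U=RWGW F=YGGG R=RBRR B=OBBB L=WOOW
After move 5 (R'): R=BRRR U=RBGO F=YWGW D=OGYG B=YBYB
Query: U face = RBGO

Answer: R B G O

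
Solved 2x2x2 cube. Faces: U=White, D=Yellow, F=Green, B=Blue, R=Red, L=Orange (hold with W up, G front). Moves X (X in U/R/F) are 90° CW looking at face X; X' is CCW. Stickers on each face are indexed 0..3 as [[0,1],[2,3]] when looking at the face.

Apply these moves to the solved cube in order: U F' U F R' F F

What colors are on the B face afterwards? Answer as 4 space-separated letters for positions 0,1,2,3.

After move 1 (U): U=WWWW F=RRGG R=BBRR B=OOBB L=GGOO
After move 2 (F'): F=RGRG U=WWBR R=YBYR D=GOYY L=GWOW
After move 3 (U): U=BWRW F=YBRG R=OOYR B=GWBB L=RGOW
After move 4 (F): F=RYGB U=BWWG R=ROWR D=YOYY L=RGOO
After move 5 (R'): R=ORRW U=BBWG F=RWGG D=YYYB B=YWOB
After move 6 (F): F=GRGW U=BBOG R=WRGW D=ROYB L=RYOY
After move 7 (F): F=GGWR U=BBYY R=ORGW D=GWYB L=RROO
Query: B face = YWOB

Answer: Y W O B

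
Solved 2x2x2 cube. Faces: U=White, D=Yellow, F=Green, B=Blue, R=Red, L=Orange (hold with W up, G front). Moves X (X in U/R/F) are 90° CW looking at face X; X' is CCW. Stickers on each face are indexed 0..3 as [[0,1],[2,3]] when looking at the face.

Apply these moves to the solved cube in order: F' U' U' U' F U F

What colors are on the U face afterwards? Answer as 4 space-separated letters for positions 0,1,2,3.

After move 1 (F'): F=GGGG U=WWRR R=YRYR D=OOYY L=OWOW
After move 2 (U'): U=WRWR F=OWGG R=GGYR B=YRBB L=BBOW
After move 3 (U'): U=RRWW F=BBGG R=OWYR B=GGBB L=YROW
After move 4 (U'): U=RWRW F=YRGG R=BBYR B=OWBB L=GGOW
After move 5 (F): F=GYGR U=RWWG R=RBWR D=YBYY L=GOOO
After move 6 (U): U=WRGW F=RBGR R=OWWR B=GOBB L=GYOO
After move 7 (F): F=GRRB U=WROY R=GWWR D=WOYY L=GYOB
Query: U face = WROY

Answer: W R O Y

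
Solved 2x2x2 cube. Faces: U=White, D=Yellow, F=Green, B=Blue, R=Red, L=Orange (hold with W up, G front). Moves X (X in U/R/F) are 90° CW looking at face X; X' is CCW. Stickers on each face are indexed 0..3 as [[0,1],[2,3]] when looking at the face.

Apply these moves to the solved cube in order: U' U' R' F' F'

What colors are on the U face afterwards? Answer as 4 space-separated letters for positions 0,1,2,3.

Answer: W B B Y

Derivation:
After move 1 (U'): U=WWWW F=OOGG R=GGRR B=RRBB L=BBOO
After move 2 (U'): U=WWWW F=BBGG R=OORR B=GGBB L=RROO
After move 3 (R'): R=OROR U=WBWG F=BWGW D=YBYG B=YGYB
After move 4 (F'): F=WWBG U=WBOO R=BRYR D=ROYG L=RGOW
After move 5 (F'): F=WGWB U=WBBY R=ORRR D=GWYG L=ROOO
Query: U face = WBBY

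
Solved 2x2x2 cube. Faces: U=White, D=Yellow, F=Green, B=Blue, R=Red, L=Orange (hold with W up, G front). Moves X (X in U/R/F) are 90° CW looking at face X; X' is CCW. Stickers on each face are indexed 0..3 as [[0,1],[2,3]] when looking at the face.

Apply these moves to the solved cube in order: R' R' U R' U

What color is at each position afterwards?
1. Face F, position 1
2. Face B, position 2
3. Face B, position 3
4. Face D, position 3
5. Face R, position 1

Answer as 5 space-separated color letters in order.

Answer: R W B B O

Derivation:
After move 1 (R'): R=RRRR U=WBWB F=GWGW D=YGYG B=YBYB
After move 2 (R'): R=RRRR U=WYWY F=GBGB D=YWYW B=GBGB
After move 3 (U): U=WWYY F=RRGB R=GBRR B=OOGB L=GBOO
After move 4 (R'): R=BRGR U=WGYO F=RWGY D=YRYB B=WOWB
After move 5 (U): U=YWOG F=BRGY R=WOGR B=GBWB L=RWOO
Query 1: F[1] = R
Query 2: B[2] = W
Query 3: B[3] = B
Query 4: D[3] = B
Query 5: R[1] = O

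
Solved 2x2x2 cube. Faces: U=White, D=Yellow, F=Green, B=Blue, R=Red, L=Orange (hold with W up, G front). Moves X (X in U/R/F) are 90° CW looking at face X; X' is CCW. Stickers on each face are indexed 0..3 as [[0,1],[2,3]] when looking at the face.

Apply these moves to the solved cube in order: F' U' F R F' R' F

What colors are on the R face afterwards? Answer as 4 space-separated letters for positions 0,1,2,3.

Answer: R G B Y

Derivation:
After move 1 (F'): F=GGGG U=WWRR R=YRYR D=OOYY L=OWOW
After move 2 (U'): U=WRWR F=OWGG R=GGYR B=YRBB L=BBOW
After move 3 (F): F=GOGW U=WRWB R=WGRR D=YGYY L=BOOO
After move 4 (R): R=RWRG U=WOWW F=GGGY D=YBYY B=BRRB
After move 5 (F'): F=GYGG U=WORR R=BWYG D=OOYY L=BWOW
After move 6 (R'): R=WGBY U=WRRB F=GOGR D=OYYG B=YROB
After move 7 (F): F=GGRO U=WRWW R=RGBY D=BWYG L=BOOY
Query: R face = RGBY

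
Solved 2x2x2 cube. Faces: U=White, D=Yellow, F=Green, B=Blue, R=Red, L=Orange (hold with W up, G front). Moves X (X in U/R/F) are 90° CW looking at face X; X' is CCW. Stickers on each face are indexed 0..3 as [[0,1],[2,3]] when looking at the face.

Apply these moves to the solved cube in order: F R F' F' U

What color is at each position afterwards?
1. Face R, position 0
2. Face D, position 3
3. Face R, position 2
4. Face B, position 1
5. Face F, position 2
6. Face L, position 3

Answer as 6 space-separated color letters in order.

Answer: O B Y R R W

Derivation:
After move 1 (F): F=GGGG U=WWOO R=WRWR D=RRYY L=OYOY
After move 2 (R): R=WWRR U=WGOG F=GRGY D=RBYB B=OBWB
After move 3 (F'): F=RYGG U=WGWR R=BWRR D=YYYB L=OGOO
After move 4 (F'): F=YGRG U=WGBR R=YWYR D=GOYB L=OROW
After move 5 (U): U=BWRG F=YWRG R=OBYR B=ORWB L=YGOW
Query 1: R[0] = O
Query 2: D[3] = B
Query 3: R[2] = Y
Query 4: B[1] = R
Query 5: F[2] = R
Query 6: L[3] = W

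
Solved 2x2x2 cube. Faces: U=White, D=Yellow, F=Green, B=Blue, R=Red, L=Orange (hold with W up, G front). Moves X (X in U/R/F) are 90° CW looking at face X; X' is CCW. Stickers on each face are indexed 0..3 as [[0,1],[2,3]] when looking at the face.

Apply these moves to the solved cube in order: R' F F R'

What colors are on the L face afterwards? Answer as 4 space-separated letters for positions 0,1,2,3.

After move 1 (R'): R=RRRR U=WBWB F=GWGW D=YGYG B=YBYB
After move 2 (F): F=GGWW U=WBOO R=WRBR D=RRYG L=OYOG
After move 3 (F): F=WGWG U=WBGY R=OROR D=BWYG L=OROR
After move 4 (R'): R=RROO U=WYGY F=WBWY D=BGYG B=GBWB
Query: L face = OROR

Answer: O R O R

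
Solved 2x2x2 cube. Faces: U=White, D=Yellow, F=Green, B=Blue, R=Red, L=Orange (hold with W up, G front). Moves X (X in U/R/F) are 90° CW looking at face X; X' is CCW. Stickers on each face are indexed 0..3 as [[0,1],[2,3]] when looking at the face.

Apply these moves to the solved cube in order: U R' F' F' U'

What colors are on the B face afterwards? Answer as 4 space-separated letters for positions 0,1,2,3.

After move 1 (U): U=WWWW F=RRGG R=BBRR B=OOBB L=GGOO
After move 2 (R'): R=BRBR U=WBWO F=RWGW D=YRYG B=YOYB
After move 3 (F'): F=WWRG U=WBBB R=RRYR D=GOYG L=GOOW
After move 4 (F'): F=WGWR U=WBRY R=ORGR D=OWYG L=GBOB
After move 5 (U'): U=BYWR F=GBWR R=WGGR B=ORYB L=YOOB
Query: B face = ORYB

Answer: O R Y B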